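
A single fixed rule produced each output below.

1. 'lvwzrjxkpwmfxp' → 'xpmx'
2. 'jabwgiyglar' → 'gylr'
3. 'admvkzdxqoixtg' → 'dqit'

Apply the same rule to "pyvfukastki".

uati

The transformation: keep every other character starting from the first (positions 1st, 3rd, 5th, ...), then keep only the last 4 characters.
Working it through for "pyvfukastki": intermediate "pvuati", final "uati".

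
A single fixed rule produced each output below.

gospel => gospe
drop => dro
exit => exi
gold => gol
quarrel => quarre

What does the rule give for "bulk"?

The transformation: delete the last character.
Applying that to "bulk" gives "bul".

bul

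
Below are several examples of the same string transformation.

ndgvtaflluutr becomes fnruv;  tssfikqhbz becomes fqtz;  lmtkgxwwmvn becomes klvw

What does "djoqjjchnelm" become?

Each output is the input with this applied: keep one character in every 3, starting at position 1 (positions 1st, 4th, 7th, ...), then sort the characters into alphabetical order.
For "djoqjjchnelm", step one produces "dqce"; step two turns that into "cdeq".

cdeq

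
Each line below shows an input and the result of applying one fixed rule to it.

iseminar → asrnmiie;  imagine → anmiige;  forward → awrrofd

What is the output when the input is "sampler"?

Looking at the pairs, the operation is to sort the characters into reverse alphabetical order, then move the last character to the front.
So "sampler" becomes "asrpmle".

asrpmle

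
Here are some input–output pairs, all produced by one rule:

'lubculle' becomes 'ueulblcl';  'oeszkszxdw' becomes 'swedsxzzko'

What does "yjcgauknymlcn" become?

The rule is to take characters alternately from the front and the back (1st, last, 2nd, 2nd-last, ...), then swap the first and last characters.
"yjcgauknymlcn" → "knjcclgmayuny".

knjcclgmayuny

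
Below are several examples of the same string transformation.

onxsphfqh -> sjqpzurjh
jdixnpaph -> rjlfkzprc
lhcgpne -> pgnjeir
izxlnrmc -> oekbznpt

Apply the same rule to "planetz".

The transformation: move the last 2 characters to the front (rotate right by 2), then shift every letter 2 places forward in the alphabet (wrapping around).
On "planetz": the first step gives "tzplane", and the second then gives "vbrncpg".

vbrncpg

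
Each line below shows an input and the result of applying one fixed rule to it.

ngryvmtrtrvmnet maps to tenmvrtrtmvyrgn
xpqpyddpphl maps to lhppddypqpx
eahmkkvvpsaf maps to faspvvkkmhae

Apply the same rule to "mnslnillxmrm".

mrmxllinlsnm

What's happening: reverse the string.
So "mnslnillxmrm" becomes "mrmxllinlsnm".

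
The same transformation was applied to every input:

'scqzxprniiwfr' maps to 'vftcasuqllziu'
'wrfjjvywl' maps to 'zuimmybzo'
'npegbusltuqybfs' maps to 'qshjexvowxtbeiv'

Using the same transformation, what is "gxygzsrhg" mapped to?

What's happening: shift every letter 3 places forward in the alphabet (wrapping around).
So "gxygzsrhg" becomes "jabjcvukj".

jabjcvukj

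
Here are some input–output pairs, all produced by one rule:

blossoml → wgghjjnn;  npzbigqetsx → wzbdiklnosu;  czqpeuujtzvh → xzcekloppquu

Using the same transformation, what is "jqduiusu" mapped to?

ydelnppp

The pattern: sort the characters into alphabetical order, then shift every letter 5 places backward in the alphabet (wrapping around).
Working it through for "jqduiusu": intermediate "dijqsuuu", final "ydelnppp".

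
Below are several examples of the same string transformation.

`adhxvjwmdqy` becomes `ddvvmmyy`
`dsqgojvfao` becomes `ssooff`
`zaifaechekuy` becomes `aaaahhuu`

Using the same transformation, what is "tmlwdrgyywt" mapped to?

mmddyytt

Looking at the pairs, the operation is to keep one character in every 3, starting at position 2 (positions 2nd, 5th, 8th, ...), then double every character.
"tmlwdrgyywt" → "mdyt" → "mmddyytt".
(Check on "adhxvjwmdqy": → "dvmy" → "ddvvmmyy" ✓)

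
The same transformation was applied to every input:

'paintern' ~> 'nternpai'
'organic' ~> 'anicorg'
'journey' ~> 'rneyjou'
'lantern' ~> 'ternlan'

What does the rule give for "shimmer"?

In each case the input is transformed by: move the first 3 characters to the end (rotate left by 3).
"shimmer" → "mmershi".

mmershi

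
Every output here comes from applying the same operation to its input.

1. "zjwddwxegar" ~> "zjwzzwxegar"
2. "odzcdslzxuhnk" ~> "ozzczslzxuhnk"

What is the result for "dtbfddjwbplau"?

The rule is to replace every "d" with "z".
For "dtbfddjwbplau" the result is "ztbfzzjwbplau".

ztbfzzjwbplau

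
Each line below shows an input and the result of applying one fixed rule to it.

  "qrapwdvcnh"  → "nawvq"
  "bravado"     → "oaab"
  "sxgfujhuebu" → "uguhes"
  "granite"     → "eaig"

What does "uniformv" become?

miou

Looking at the pairs, the operation is to keep every other character starting from the first (positions 1st, 3rd, 5th, ...), then swap the first and last characters.
For "uniformv", step one produces "uiom"; step two turns that into "miou".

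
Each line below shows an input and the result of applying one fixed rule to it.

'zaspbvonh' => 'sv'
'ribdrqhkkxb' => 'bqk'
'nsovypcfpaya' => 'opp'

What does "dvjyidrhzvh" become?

jdz

The pattern: delete the last 2 characters, then keep one character in every 3, starting at position 3 (positions 3rd, 6th, 9th, ...).
Applying both steps to "dvjyidrhzvh": "dvjyidrhz", then "jdz".
(Check on "nsovypcfpaya": → "nsovypcfpa" → "opp" ✓)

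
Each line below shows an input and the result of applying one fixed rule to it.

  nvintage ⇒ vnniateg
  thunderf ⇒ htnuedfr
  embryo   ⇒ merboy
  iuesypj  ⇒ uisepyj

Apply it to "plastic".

lpsaitc

The pattern: swap each adjacent pair of characters (1↔2, 3↔4, ...).
"plastic" → "lpsaitc".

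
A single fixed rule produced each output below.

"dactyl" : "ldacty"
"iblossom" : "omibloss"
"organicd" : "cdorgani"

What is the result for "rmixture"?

Each output is the input with this applied: move the first 2 characters to the end (rotate left by 2), then swap the front and back halves of the string.
For "rmixture" the result is "rermixtu".

rermixtu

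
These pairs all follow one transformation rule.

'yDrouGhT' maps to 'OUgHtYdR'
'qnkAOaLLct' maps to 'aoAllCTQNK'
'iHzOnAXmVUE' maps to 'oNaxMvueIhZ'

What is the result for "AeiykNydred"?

Rule — flip the case of every letter, then move the first 3 characters to the end (rotate left by 3).
Starting from "AeiykNydred": after the first operation, "aEIYKnYDRED"; after the second, "YKnYDREDaEI".

YKnYDREDaEI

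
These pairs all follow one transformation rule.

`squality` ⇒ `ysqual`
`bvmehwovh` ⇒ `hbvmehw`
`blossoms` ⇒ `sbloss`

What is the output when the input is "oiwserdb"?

Each output is the input with this applied: move the last 3 characters to the front (rotate right by 3), then delete the first 2 characters.
"oiwserdb" → "rdboiwse" → "boiwse".

boiwse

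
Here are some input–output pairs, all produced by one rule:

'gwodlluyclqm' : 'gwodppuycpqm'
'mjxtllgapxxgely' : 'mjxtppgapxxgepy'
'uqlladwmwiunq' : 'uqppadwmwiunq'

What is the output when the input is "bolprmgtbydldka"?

The pattern: replace every "l" with "p".
Doing the same to "bolprmgtbydldka": "bopprmgtbydpdka".

bopprmgtbydpdka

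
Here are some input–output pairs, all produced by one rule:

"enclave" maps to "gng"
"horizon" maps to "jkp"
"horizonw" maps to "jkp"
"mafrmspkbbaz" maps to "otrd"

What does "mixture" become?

ovg

Each output is the input with this applied: keep one character in every 3, starting at position 1 (positions 1st, 4th, 7th, ...), then shift every letter 2 places forward in the alphabet (wrapping around).
"mixture" → "mte" → "ovg".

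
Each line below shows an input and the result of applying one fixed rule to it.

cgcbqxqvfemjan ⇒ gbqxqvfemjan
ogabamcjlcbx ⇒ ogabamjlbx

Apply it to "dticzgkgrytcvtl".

dtizgkgrytvtl

The transformation: remove every "c".
On "dticzgkgrytcvtl" that produces "dtizgkgrytvtl".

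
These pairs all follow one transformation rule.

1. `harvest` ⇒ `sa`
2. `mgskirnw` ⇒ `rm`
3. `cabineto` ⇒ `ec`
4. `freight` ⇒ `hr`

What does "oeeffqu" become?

qe

Rule — move the first 3 characters to the end (rotate left by 3), then keep one character in every 3, starting at position 3 (positions 3rd, 6th, 9th, ...).
"oeeffqu" → "qe".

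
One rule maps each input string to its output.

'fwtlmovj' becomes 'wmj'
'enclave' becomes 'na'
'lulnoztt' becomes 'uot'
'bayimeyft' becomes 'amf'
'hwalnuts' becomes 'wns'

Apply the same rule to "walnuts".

Looking at the pairs, the operation is to keep one character in every 3, starting at position 2 (positions 2nd, 5th, 8th, ...).
"walnuts" → "au".

au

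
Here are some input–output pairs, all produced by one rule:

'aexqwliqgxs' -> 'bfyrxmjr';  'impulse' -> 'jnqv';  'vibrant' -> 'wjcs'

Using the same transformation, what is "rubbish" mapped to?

svcc

The rule is to shift every letter 1 place forward in the alphabet (wrapping around), then delete the last 3 characters.
Starting from "rubbish": after the first operation, "svccjti"; after the second, "svcc".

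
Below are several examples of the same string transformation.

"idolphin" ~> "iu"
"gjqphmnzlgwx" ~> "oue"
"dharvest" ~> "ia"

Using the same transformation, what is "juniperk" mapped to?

ou

In each case the input is transformed by: shift every letter 5 places forward in the alphabet (wrapping around), then keep only the vowels.
Working it through for "juniperk": intermediate "ozsnujwp", final "ou".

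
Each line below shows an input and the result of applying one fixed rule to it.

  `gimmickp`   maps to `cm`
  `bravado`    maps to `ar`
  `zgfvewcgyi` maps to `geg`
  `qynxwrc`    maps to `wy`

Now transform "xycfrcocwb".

Rule — reverse the string, then keep one character in every 3, starting at position 3 (positions 3rd, 6th, 9th, ...).
Applying both steps to "xycfrcocwb": "bwcocrfcyx", then "cry".

cry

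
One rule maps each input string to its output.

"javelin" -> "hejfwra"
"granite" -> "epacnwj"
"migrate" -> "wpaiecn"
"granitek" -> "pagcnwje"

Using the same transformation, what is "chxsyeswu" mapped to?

osqydtoua

Each output is the input with this applied: shift every letter 4 places backward in the alphabet (wrapping around), then move the last 3 characters to the front (rotate right by 3).
For "chxsyeswu", step one produces "ydtouaosq"; step two turns that into "osqydtoua".
(Check on "granitek": → "cnwjepag" → "pagcnwje" ✓)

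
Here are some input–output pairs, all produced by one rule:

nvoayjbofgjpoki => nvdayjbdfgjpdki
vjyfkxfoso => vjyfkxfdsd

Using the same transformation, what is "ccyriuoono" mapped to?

Each output is the input with this applied: replace every "o" with "d".
For "ccyriuoono" the result is "ccyriuddnd".

ccyriuddnd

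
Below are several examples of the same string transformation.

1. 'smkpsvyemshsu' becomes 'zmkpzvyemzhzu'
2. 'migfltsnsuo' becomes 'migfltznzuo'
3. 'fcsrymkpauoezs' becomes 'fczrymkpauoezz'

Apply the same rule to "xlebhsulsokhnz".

The transformation: replace every "s" with "z".
"xlebhsulsokhnz" → "xlebhzulzokhnz".

xlebhzulzokhnz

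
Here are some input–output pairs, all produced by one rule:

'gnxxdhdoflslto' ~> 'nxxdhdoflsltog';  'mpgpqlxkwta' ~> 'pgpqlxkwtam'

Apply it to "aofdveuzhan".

ofdveuzhana

The transformation: move the first character to the end.
Applying that to "aofdveuzhan" gives "ofdveuzhana".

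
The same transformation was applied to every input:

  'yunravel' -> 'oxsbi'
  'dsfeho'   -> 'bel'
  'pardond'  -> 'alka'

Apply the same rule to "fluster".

pqbo

What's happening: delete the first 3 characters, then shift every letter 3 places backward in the alphabet (wrapping around).
Applying that to "fluster" gives "pqbo".
(Check on "yunravel": → "ravel" → "oxsbi" ✓)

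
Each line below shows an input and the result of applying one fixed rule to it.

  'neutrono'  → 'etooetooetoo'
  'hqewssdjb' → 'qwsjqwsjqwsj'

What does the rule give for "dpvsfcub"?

pscbpscbpscb

The pattern: keep every other character starting from the second (positions 2nd, 4th, 6th, ...), then write the whole string 3 times in a row.
On "dpvsfcub": the first step gives "pscb", and the second then gives "pscbpscbpscb".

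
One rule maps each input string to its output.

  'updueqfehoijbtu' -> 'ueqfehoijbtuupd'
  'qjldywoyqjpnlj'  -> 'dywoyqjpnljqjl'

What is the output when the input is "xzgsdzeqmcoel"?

The transformation: move the first 3 characters to the end (rotate left by 3).
So "xzgsdzeqmcoel" becomes "sdzeqmcoelxzg".

sdzeqmcoelxzg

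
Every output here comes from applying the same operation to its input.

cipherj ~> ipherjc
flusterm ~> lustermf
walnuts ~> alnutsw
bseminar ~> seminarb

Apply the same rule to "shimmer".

himmers

In each case the input is transformed by: move the first character to the end.
Doing the same to "shimmer": "himmers".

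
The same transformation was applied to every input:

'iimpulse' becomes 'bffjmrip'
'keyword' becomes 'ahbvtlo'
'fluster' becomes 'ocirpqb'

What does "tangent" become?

In each case the input is transformed by: move the last character to the front, then shift every letter 3 places backward in the alphabet (wrapping around).
"tangent" → "ttangen" → "qqxkdbk".
(Check on "iimpulse": → "eiimpuls" → "bffjmrip" ✓)

qqxkdbk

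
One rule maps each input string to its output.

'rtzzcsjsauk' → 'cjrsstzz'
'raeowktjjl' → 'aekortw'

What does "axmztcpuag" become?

acmptxz

The transformation: delete the last 3 characters, then sort the characters into alphabetical order.
For "axmztcpuag", step one produces "axmztcp"; step two turns that into "acmptxz".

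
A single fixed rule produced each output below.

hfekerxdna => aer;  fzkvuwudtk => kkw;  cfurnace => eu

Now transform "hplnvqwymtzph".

hlqm

Rule — move the last 3 characters to the front (rotate right by 3), then keep one character in every 3, starting at position 3 (positions 3rd, 6th, 9th, ...).
For "hplnvqwymtzph", step one produces "zphhplnvqwymt"; step two turns that into "hlqm".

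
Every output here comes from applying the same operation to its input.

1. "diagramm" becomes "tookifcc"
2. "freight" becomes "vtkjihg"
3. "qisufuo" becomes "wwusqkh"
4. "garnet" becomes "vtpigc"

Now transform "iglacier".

tnkkigec

Each output is the input with this applied: sort the characters into reverse alphabetical order, then shift every letter 2 places forward in the alphabet (wrapping around).
Starting from "iglacier": after the first operation, "rliigeca"; after the second, "tnkkigec".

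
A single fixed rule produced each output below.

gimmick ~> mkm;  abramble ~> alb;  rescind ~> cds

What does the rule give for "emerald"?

rde

Rule — move the first 3 characters to the end (rotate left by 3), then keep one character in every 3, starting at position 1 (positions 1st, 4th, 7th, ...).
"emerald" → "raldeme" → "rde".
(Check on "abramble": → "ambleabr" → "alb" ✓)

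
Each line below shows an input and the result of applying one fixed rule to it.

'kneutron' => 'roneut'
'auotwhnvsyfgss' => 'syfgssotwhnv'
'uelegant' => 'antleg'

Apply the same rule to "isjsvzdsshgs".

sshgsjsvzd

The rule is to delete the first 2 characters, then swap the front and back halves of the string.
"isjsvzdsshgs" → "sshgsjsvzd".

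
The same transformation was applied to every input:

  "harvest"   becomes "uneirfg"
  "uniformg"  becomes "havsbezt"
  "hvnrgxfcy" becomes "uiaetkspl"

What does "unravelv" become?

haeniryi

In each case the input is transformed by: shift every letter 13 places forward in the alphabet (wrapping around) — i.e. ROT13.
"unravelv" → "haeniryi".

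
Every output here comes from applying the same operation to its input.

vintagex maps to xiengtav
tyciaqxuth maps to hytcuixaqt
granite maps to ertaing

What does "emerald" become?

The rule is to take characters alternately from the front and the back (1st, last, 2nd, 2nd-last, ...), then move the first character to the end.
For "emerald", step one produces "edmlear"; step two turns that into "dmleare".

dmleare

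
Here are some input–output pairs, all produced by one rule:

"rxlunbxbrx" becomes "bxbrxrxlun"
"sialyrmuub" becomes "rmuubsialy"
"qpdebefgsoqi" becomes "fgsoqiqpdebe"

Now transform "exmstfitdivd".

itdivdexmstf

The transformation: swap the front and back halves of the string.
Doing the same to "exmstfitdivd": "itdivdexmstf".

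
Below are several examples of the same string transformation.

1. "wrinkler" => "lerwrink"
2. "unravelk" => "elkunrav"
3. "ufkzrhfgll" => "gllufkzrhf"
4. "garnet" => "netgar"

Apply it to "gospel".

pelgos

The pattern: move the last 3 characters to the front (rotate right by 3).
"gospel" → "pelgos".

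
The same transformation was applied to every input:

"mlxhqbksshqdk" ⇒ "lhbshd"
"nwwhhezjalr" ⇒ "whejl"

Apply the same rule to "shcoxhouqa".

What's happening: keep every other character starting from the second (positions 2nd, 4th, 6th, ...).
On "shcoxhouqa" that produces "hohua".

hohua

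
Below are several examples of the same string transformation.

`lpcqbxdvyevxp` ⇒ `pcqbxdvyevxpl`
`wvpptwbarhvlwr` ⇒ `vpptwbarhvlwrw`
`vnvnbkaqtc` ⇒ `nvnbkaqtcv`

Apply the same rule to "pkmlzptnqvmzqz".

kmlzptnqvmzqzp

The pattern: move the first character to the end.
Applying that to "pkmlzptnqvmzqz" gives "kmlzptnqvmzqzp".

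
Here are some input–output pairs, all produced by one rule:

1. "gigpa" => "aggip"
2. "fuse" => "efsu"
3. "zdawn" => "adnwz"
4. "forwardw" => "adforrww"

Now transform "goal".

Rule — sort the characters into alphabetical order.
Applying that to "goal" gives "aglo".

aglo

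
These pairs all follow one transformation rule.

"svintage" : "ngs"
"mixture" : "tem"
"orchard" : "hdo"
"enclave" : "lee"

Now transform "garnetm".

The pattern: keep one character in every 3, starting at position 1 (positions 1st, 4th, 7th, ...), then move the first character to the end.
Starting from "garnetm": after the first operation, "gnm"; after the second, "nmg".

nmg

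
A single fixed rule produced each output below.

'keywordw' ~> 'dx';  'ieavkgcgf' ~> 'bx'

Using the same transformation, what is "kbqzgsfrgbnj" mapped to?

Looking at the pairs, the operation is to shift every letter 7 places backward in the alphabet (wrapping around), then keep only the first 2 characters.
On "kbqzgsfrgbnj": the first step gives "dujszlykzugc", and the second then gives "du".

du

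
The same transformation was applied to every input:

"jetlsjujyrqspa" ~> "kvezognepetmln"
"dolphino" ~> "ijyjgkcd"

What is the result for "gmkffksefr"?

ambhfaafnz

Rule — shift every letter 5 places backward in the alphabet (wrapping around), then move the last 2 characters to the front (rotate right by 2).
For "gmkffksefr" the result is "ambhfaafnz".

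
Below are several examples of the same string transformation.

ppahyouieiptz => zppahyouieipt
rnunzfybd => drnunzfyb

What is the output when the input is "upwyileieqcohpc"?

cupwyileieqcohp

What's happening: move the last character to the front.
On "upwyileieqcohpc" that produces "cupwyileieqcohp".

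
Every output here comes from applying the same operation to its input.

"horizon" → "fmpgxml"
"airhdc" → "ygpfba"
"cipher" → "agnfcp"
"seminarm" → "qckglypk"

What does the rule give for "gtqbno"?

erozlm

The rule is to shift every letter 2 places backward in the alphabet (wrapping around).
For "gtqbno" the result is "erozlm".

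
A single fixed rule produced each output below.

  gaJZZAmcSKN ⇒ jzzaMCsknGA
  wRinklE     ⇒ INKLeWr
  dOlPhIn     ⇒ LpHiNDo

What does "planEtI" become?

ANeTiPL

Each output is the input with this applied: flip the case of every letter, then move the first 2 characters to the end (rotate left by 2).
"planEtI" → "ANeTiPL".
(Check on "wRinklE": → "WrINKLe" → "INKLeWr" ✓)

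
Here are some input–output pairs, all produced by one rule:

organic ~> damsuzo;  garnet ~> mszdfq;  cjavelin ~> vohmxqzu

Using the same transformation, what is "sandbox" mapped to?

Each output is the input with this applied: swap each adjacent pair of characters (1↔2, 3↔4, ...), then shift every letter 12 places forward in the alphabet (wrapping around).
Working it through for "sandbox": intermediate "asdnobx", final "mepzanj".

mepzanj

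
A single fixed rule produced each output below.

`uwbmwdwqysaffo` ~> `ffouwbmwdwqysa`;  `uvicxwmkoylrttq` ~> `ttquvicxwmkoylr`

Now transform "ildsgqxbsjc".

sjcildsgqxb

Looking at the pairs, the operation is to move the last 3 characters to the front (rotate right by 3).
Applying that to "ildsgqxbsjc" gives "sjcildsgqxb".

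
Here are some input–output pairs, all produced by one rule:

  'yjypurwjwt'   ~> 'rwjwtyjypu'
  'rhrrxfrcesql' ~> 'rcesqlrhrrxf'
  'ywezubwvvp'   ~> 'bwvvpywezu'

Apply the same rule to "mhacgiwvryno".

The pattern: swap the front and back halves of the string.
For "mhacgiwvryno" the result is "wvrynomhacgi".

wvrynomhacgi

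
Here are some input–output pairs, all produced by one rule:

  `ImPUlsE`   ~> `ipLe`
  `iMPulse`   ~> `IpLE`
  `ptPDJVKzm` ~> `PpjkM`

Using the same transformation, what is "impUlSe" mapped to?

In each case the input is transformed by: flip the case of every letter, then keep every other character starting from the first (positions 1st, 3rd, 5th, ...).
On "impUlSe": the first step gives "IMPuLsE", and the second then gives "IPLE".

IPLE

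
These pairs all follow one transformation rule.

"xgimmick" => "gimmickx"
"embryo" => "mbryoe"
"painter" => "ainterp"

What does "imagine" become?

maginei

Rule — move the first character to the end.
For "imagine" the result is "maginei".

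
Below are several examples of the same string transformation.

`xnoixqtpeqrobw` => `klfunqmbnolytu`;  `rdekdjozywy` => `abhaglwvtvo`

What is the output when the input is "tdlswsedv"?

aiptpbasq

Each output is the input with this applied: shift every letter 3 places backward in the alphabet (wrapping around), then move the first character to the end.
For "tdlswsedv", step one produces "qaiptpbas"; step two turns that into "aiptpbasq".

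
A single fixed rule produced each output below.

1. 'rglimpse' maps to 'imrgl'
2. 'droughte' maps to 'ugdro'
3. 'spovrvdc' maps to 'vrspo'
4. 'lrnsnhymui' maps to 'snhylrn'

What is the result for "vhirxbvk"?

In each case the input is transformed by: delete the last 3 characters, then move the first 3 characters to the end (rotate left by 3).
Applying that to "vhirxbvk" gives "rxvhi".
(Check on "lrnsnhymui": → "lrnsnhy" → "snhylrn" ✓)

rxvhi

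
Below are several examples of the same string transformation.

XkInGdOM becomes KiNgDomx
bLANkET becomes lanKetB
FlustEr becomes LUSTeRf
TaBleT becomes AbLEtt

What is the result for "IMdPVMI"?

The pattern: move the first character to the end, then flip the case of every letter.
Working it through for "IMdPVMI": intermediate "MdPVMII", final "mDpvmii".

mDpvmii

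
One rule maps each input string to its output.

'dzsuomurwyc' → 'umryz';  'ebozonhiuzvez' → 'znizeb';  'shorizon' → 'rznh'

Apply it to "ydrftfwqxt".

ffqtd

Rule — keep every other character starting from the second (positions 2nd, 4th, 6th, ...), then move the first character to the end.
On "ydrftfwqxt": the first step gives "dffqt", and the second then gives "ffqtd".
(Check on "shorizon": → "hrzn" → "rznh" ✓)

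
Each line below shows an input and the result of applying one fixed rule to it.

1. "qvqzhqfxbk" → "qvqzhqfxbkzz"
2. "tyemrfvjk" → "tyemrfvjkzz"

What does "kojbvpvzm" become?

kojbvpvzmzz

The rule is to append "zz".
Doing the same to "kojbvpvzm": "kojbvpvzmzz".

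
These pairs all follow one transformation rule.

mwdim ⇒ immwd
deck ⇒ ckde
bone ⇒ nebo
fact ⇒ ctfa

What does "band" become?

Rule — move the last 2 characters to the front (rotate right by 2).
Doing the same to "band": "ndba".

ndba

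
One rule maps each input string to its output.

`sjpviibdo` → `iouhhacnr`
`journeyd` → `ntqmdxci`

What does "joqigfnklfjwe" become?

In each case the input is transformed by: move the first character to the end, then shift every letter 1 place backward in the alphabet (wrapping around).
Working it through for "joqigfnklfjwe": intermediate "oqigfnklfjwej", final "nphfemjkeivdi".

nphfemjkeivdi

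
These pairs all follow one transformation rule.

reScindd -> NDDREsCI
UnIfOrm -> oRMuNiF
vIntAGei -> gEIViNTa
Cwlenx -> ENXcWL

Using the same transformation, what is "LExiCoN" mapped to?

The pattern: flip the case of every letter, then move the last 3 characters to the front (rotate right by 3).
"LExiCoN" → "leXIcOn" → "cOnleXI".

cOnleXI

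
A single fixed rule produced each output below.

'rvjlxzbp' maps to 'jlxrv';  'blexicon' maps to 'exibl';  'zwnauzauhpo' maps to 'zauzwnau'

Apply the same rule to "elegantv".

In each case the input is transformed by: delete the last 3 characters, then move the last 3 characters to the front (rotate right by 3).
On "elegantv": the first step gives "elega", and the second then gives "egael".

egael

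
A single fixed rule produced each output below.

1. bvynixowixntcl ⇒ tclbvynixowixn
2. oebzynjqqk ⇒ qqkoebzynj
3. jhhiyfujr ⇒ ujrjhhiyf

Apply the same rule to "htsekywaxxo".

xxohtsekywa

The transformation: move the last 3 characters to the front (rotate right by 3).
So "htsekywaxxo" becomes "xxohtsekywa".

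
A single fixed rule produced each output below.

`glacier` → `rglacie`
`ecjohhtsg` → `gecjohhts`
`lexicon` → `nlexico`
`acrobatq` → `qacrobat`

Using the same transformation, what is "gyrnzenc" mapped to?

cgyrnzen

Rule — move the last character to the front.
Doing the same to "gyrnzenc": "cgyrnzen".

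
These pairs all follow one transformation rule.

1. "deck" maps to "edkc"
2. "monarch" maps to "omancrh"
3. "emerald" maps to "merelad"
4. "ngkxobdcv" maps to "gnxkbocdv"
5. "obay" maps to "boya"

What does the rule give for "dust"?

udts

What's happening: swap each adjacent pair of characters (1↔2, 3↔4, ...).
For "dust" the result is "udts".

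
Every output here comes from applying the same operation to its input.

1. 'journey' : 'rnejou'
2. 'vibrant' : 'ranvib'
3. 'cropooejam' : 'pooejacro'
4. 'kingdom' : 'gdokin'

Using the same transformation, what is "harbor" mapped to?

The pattern: delete the last character, then move the first 3 characters to the end (rotate left by 3).
So "harbor" becomes "bohar".
(Check on "journey": → "journe" → "rnejou" ✓)

bohar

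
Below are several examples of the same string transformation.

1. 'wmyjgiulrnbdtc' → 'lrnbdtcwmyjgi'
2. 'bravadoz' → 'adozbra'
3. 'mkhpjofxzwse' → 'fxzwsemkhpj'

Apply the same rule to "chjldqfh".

dqfhchj

The pattern: swap the front and back halves of the string, then delete the last character.
For "chjldqfh", step one produces "dqfhchjl"; step two turns that into "dqfhchj".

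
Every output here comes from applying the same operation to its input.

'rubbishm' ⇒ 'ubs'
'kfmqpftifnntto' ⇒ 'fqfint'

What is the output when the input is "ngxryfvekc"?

grfe

Rule — delete the last character, then keep every other character starting from the second (positions 2nd, 4th, 6th, ...).
For "ngxryfvekc", step one produces "ngxryfvek"; step two turns that into "grfe".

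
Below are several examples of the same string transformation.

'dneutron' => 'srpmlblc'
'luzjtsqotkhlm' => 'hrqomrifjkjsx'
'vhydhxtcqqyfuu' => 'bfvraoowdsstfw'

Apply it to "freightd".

The transformation: shift every letter 2 places backward in the alphabet (wrapping around), then move the first 3 characters to the end (rotate left by 3).
On "freightd": the first step gives "dpcgefrb", and the second then gives "gefrbdpc".

gefrbdpc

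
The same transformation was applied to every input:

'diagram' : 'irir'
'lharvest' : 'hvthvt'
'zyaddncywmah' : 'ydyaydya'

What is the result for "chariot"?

Looking at the pairs, the operation is to keep one character in every 3, starting at position 2 (positions 2nd, 5th, 8th, ...), then write the whole string twice.
On "chariot": the first step gives "hi", and the second then gives "hihi".

hihi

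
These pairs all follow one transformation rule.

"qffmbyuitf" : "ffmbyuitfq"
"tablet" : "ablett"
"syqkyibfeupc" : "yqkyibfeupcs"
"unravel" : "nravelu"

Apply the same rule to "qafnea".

In each case the input is transformed by: move the first character to the end.
"qafnea" → "afneaq".

afneaq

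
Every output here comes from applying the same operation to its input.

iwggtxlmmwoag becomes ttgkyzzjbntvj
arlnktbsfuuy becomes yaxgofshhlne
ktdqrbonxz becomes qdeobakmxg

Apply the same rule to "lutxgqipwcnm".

gktdvcjpazyh

The pattern: move the first 2 characters to the end (rotate left by 2), then shift every letter 13 places forward in the alphabet (wrapping around) — i.e. ROT13.
For "lutxgqipwcnm", step one produces "txgqipwcnmlu"; step two turns that into "gktdvcjpazyh".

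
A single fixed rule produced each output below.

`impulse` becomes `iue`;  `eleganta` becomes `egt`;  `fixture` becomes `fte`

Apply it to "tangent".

tgt

The transformation: keep one character in every 3, starting at position 1 (positions 1st, 4th, 7th, ...).
On "tangent" that produces "tgt".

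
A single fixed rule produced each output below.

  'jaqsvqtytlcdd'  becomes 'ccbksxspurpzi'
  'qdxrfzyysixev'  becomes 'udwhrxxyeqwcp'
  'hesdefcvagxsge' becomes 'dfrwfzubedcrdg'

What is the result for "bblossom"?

Rule — shift every letter 1 place backward in the alphabet (wrapping around), then reverse the string.
Starting from "bblossom": after the first operation, "aaknrrnl"; after the second, "lnrrnkaa".

lnrrnkaa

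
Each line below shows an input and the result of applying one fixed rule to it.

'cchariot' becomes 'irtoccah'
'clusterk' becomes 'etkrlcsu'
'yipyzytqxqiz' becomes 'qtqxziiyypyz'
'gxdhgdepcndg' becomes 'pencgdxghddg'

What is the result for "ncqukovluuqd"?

The pattern: swap each adjacent pair of characters (1↔2, 3↔4, ...), then swap the front and back halves of the string.
"ncqukovluuqd" → "lvuudqcnuqok".

lvuudqcnuqok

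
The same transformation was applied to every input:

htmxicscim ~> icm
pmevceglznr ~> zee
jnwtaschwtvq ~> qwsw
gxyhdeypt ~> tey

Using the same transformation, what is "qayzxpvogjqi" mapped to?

In each case the input is transformed by: keep one character in every 3, starting at position 3 (positions 3rd, 6th, 9th, ...), then reverse the string.
"qayzxpvogjqi" → "ypgi" → "igpy".

igpy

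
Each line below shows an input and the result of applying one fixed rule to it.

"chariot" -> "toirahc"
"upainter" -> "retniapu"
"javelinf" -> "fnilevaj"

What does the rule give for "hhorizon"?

nozirohh

In each case the input is transformed by: reverse the string.
So "hhorizon" becomes "nozirohh".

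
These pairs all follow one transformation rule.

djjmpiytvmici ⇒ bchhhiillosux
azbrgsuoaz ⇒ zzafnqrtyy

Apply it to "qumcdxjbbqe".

In each case the input is transformed by: sort the characters into alphabetical order, then shift every letter 1 place backward in the alphabet (wrapping around).
"qumcdxjbbqe" → "bbcdejmqqux" → "aabcdilpptw".

aabcdilpptw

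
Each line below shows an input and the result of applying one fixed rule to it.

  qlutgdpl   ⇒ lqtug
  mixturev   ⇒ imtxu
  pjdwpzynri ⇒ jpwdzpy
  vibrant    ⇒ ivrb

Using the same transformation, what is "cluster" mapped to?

Looking at the pairs, the operation is to delete the last 3 characters, then swap each adjacent pair of characters (1↔2, 3↔4, ...).
So "cluster" becomes "lcsu".

lcsu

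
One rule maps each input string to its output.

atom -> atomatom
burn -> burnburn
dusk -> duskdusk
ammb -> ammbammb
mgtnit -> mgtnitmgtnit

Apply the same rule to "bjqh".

bjqhbjqh

The transformation: write the whole string twice.
So "bjqh" becomes "bjqhbjqh".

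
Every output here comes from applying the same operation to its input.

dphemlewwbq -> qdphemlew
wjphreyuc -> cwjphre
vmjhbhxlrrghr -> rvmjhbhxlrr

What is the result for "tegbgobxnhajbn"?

ntegbgobxnha

Each output is the input with this applied: move the last character to the front, then delete the last 2 characters.
Applying both steps to "tegbgobxnhajbn": "ntegbgobxnhajb", then "ntegbgobxnha".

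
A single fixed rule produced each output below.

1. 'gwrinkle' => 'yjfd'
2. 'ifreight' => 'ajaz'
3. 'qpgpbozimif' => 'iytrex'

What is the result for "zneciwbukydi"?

rwatcv

Rule — keep every other character starting from the first (positions 1st, 3rd, 5th, ...), then shift every letter 8 places backward in the alphabet (wrapping around).
Working it through for "zneciwbukydi": intermediate "zeibkd", final "rwatcv".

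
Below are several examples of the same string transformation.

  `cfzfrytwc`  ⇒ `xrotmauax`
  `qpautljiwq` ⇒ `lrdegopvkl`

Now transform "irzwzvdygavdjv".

The pattern: reverse the string, then shift every letter 5 places backward in the alphabet (wrapping around).
"irzwzvdygavdjv" → "vjdvagydvzwzri" → "qeyqvbtyqurumd".
(Check on "qpautljiwq": → "qwijltuapq" → "lrdegopvkl" ✓)

qeyqvbtyqurumd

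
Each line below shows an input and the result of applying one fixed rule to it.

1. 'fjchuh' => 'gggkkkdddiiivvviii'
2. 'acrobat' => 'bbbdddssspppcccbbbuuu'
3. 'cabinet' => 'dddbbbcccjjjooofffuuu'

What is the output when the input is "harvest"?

The rule is to shift every letter 1 place forward in the alphabet (wrapping around), then repeat every character 3 times.
"harvest" → "ibswftu" → "iiibbbssswwwffftttuuu".

iiibbbssswwwffftttuuu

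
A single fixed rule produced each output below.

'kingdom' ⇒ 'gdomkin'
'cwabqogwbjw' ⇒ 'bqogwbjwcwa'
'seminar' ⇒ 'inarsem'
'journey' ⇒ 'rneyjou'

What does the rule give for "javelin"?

elinjav

Looking at the pairs, the operation is to move the first 3 characters to the end (rotate left by 3).
"javelin" → "elinjav".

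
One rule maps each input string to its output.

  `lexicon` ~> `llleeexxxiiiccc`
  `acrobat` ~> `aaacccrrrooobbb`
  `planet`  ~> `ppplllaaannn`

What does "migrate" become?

mmmiiigggrrraaa

What's happening: delete the last 2 characters, then repeat every character 3 times.
Applying both steps to "migrate": "migra", then "mmmiiigggrrraaa".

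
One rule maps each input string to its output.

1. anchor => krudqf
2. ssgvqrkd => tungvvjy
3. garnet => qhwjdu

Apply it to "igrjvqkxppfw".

nassizljumyt

Rule — shift every letter 3 places forward in the alphabet (wrapping around), then swap the front and back halves of the string.
Applying both steps to "igrjvqkxppfw": "ljumytnassiz", then "nassizljumyt".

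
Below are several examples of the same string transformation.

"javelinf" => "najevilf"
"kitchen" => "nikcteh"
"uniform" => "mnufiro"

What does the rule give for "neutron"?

nentuor

Looking at the pairs, the operation is to swap each adjacent pair of characters (1↔2, 3↔4, ...), then move the last character to the front.
So "neutron" becomes "nentuor".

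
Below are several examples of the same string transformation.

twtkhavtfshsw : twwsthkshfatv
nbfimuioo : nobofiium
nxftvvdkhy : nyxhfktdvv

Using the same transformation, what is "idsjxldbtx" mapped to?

The transformation: take characters alternately from the front and the back (1st, last, 2nd, 2nd-last, ...).
Doing the same to "idsjxldbtx": "ixdtsbjdxl".

ixdtsbjdxl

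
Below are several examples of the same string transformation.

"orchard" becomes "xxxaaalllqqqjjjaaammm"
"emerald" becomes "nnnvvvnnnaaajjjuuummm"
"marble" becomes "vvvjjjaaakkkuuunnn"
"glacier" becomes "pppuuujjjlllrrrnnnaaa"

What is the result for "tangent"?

Looking at the pairs, the operation is to repeat every character 3 times, then shift every letter 9 places forward in the alphabet (wrapping around).
Doing the same to "tangent": "cccjjjwwwpppnnnwwwccc".

cccjjjwwwpppnnnwwwccc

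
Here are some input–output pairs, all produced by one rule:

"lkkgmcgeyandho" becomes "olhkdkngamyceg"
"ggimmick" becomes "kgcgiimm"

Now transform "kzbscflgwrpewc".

ckwzebpsrcwfgl

What's happening: take characters alternately from the front and the back (1st, last, 2nd, 2nd-last, ...), then swap each adjacent pair of characters (1↔2, 3↔4, ...).
"kzbscflgwrpewc" → "kczwbespcrfwlg" → "ckwzebpsrcwfgl".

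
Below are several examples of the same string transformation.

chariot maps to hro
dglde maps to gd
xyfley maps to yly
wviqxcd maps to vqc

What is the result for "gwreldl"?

wed

The rule is to keep every other character starting from the second (positions 2nd, 4th, 6th, ...).
On "gwreldl" that produces "wed".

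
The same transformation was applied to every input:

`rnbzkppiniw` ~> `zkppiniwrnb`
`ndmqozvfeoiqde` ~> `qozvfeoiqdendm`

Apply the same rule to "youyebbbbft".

yebbbbftyou

The pattern: move the first 3 characters to the end (rotate left by 3).
"youyebbbbft" → "yebbbbftyou".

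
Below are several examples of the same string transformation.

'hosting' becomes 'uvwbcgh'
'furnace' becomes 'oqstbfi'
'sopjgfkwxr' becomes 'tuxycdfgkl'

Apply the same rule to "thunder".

Looking at the pairs, the operation is to sort the characters into alphabetical order, then shift every letter 12 places backward in the alphabet (wrapping around).
For "thunder", step one produces "dehnrtu"; step two turns that into "rsvbfhi".

rsvbfhi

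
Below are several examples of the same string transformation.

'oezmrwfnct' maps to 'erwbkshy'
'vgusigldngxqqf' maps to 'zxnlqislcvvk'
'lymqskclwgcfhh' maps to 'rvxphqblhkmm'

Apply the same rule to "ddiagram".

In each case the input is transformed by: shift every letter 5 places forward in the alphabet (wrapping around), then delete the first 2 characters.
Starting from "ddiagram": after the first operation, "iinflwfr"; after the second, "nflwfr".

nflwfr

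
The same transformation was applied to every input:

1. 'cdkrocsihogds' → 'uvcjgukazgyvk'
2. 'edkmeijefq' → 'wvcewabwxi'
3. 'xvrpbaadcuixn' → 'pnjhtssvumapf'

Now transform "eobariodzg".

wgtsjagvry

Rule — shift every letter 8 places backward in the alphabet (wrapping around).
On "eobariodzg" that produces "wgtsjagvry".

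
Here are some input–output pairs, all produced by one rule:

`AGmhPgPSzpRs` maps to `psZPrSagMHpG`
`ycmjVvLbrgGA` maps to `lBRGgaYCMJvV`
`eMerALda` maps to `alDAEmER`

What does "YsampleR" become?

Rule — flip the case of every letter, then swap the front and back halves of the string.
"YsampleR" → "PLErySAM".

PLErySAM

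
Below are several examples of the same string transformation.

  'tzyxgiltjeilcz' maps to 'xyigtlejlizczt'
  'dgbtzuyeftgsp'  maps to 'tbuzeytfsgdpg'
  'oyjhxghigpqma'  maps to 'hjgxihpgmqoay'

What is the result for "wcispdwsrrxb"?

sidpswrrbxcw

What's happening: move the first 2 characters to the end (rotate left by 2), then swap each adjacent pair of characters (1↔2, 3↔4, ...).
On "wcispdwsrrxb" that produces "sidpswrrbxcw".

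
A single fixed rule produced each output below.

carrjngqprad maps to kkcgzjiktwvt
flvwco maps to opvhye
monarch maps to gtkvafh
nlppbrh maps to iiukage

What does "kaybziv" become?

rusbodt

The pattern: shift every letter 7 places backward in the alphabet (wrapping around), then move the first 2 characters to the end (rotate left by 2).
For "kaybziv", step one produces "dtrusbo"; step two turns that into "rusbodt".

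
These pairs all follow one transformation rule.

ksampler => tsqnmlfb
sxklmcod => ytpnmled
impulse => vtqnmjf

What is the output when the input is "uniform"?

vsponjg

The transformation: sort the characters into reverse alphabetical order, then shift every letter 1 place forward in the alphabet (wrapping around).
For "uniform", step one produces "uronmif"; step two turns that into "vsponjg".
(Check on "sxklmcod": → "xsomlkdc" → "ytpnmled" ✓)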